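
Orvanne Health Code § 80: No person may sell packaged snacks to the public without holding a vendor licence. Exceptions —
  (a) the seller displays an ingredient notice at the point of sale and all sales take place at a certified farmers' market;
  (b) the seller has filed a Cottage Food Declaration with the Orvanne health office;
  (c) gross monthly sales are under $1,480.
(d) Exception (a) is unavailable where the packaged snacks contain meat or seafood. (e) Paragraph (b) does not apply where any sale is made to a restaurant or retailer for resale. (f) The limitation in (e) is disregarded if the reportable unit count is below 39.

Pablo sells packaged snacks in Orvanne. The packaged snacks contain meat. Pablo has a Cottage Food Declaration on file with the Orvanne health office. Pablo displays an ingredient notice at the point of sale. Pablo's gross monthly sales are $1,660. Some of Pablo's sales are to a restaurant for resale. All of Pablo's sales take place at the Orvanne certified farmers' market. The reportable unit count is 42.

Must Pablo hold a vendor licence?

Yes — Pablo must hold a vendor licence.

All of (a)'s requirements are met (an ingredient notice is displayed; all sales are at a certified farmers' market). Turning to paragraph (d): (d) operates against (a): the packaged snacks contain meat. Exception (a) does not apply.
All of (b)'s requirements are met (a Cottage Food Declaration is on file). Turning to paragraphs (e)–(f): (e) operates against (b): some sales are to a restaurant for resale. (f), which would lift (e), does not operate here — the reportable unit count is 42, not below 39. (b) is therefore removed.
Exception (c) does not apply: gross monthly sales are $1,660, not under $1,480.
No exception applies. The general rule governs.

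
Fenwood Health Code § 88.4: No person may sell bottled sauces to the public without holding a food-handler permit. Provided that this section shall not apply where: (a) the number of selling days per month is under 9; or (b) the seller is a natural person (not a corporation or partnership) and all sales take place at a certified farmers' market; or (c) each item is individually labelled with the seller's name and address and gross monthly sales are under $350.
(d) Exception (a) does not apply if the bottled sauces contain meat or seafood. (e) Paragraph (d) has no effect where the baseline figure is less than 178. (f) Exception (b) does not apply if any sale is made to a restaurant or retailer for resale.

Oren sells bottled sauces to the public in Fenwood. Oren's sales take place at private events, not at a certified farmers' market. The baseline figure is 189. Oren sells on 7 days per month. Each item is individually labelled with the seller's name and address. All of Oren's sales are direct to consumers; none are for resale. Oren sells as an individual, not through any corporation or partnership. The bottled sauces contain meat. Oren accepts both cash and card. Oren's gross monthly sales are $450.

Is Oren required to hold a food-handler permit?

Exception (a)'s conditions are all satisfied: the number of selling days per month is 7, under the 9 limit. But applying paragraphs (d)–(e): (d) operates against (a): the bottled sauces contain meat. (e) is inapplicable (the baseline figure is 189, not less than 178), so (d) stands. So (a) is unavailable.
Exception (b) fails — sales are at private events, not a certified farmers' market.
Exception (c) requires that gross monthly sales are under $350; but gross monthly sales are $450, not under $350, so (c) is unavailable.
None of the exceptions is available; § 88.4 applies in full.

Yes — Oren must hold a food-handler permit.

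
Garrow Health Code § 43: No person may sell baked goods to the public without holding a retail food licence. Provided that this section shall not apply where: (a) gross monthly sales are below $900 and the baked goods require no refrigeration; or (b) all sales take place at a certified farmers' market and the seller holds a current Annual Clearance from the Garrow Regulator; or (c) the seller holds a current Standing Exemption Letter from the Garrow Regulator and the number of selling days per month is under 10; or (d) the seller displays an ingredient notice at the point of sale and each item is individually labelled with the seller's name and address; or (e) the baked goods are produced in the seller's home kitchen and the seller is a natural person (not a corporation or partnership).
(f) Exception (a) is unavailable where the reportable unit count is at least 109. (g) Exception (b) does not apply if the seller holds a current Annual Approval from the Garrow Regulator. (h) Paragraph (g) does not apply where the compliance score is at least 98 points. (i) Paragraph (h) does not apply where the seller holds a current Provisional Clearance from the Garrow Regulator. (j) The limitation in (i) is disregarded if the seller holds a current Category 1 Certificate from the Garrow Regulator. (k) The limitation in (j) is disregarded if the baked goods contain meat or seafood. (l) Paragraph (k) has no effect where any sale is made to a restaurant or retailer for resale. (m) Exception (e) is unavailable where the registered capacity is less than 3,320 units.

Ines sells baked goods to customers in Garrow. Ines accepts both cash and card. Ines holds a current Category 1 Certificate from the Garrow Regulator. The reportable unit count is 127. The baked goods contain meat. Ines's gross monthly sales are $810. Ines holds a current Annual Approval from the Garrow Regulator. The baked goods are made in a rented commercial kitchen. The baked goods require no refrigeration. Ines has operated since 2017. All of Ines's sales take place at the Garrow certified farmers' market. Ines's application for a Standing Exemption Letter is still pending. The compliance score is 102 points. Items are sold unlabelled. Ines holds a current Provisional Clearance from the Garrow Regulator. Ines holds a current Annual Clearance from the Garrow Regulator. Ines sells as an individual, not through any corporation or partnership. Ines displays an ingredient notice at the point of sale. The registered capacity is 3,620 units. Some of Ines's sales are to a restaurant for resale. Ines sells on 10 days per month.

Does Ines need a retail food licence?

No — exception (b) applies; Ines is not required to hold a retail food licence.

Exception (a)'s conditions are all satisfied: gross monthly sales are $810, below the $900 limit; the baked goods are shelf-stable. But applying paragraph (f): (f) is engaged — the reportable unit count is 127, meeting the 109 threshold. (a) is therefore removed.
Exception (b): all sales are at a certified farmers' market; a current Annual Clearance is held — every condition holds. As to paragraphs (g)–(l): (g) operates (a current Annual Approval is held), but is set aside by (h): (h) operates — the compliance score is 102 points, meeting the 98 points threshold. (i) applies (a current Provisional Clearance is held), but is displaced by (j): (j) operates against (i): a current Category 1 Certificate is held. (k) would limit (j) — the baked goods contain meat — but (l) sets (k) aside: (l) operates against (k): some sales are to a restaurant for resale. (b) remains available.
Exception (c) fails — there is no Standing Exemption Letter in force.
Exception (d) does not apply: items are sold unlabelled.
Exception (e) requires that the baked goods are produced in the seller's home kitchen; but the baked goods are made in a commercial kitchen, not a home kitchen, so (e) is unavailable.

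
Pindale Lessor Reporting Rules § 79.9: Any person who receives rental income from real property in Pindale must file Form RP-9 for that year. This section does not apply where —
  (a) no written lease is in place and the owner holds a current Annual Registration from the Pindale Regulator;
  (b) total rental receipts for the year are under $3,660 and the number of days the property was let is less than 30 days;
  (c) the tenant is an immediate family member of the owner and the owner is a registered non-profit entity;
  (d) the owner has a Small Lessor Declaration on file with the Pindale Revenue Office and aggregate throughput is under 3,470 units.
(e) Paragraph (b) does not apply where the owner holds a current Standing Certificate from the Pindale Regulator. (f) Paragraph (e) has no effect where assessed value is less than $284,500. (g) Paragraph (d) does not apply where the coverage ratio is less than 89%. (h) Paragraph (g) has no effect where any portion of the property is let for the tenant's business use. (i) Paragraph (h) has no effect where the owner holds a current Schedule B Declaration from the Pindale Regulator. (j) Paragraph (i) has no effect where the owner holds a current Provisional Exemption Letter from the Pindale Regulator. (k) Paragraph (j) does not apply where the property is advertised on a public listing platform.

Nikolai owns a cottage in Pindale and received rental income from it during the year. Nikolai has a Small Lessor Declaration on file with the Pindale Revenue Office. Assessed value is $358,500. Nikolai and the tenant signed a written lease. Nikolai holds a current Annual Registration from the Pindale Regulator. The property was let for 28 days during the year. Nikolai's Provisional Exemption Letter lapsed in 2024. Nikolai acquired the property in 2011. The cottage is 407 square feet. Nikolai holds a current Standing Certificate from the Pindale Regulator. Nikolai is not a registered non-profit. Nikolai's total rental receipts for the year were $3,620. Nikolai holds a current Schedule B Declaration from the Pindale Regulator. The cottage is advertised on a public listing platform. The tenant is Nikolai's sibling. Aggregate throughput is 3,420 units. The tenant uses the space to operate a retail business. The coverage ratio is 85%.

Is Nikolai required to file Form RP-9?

Yes — Nikolai must file Form RP-9.

Exception (a) requires that no written lease is in place; but a written lease is in place, so (a) is unavailable.
Exception (b)'s conditions are all satisfied: total rental receipts for the year are $3,620, under the $3,660 limit; the number of days the property was let is 28 days, less than the 30 days limit. However, paragraphs (e)–(f) must be considered: (e) operates — a current Standing Certificate is held. (f) is not triggered (assessed value is $358,500, not less than $284,500), so (e) stands. (b) is therefore removed.
Exception (c) requires that the owner is a registered non-profit entity; but Nikolai is not a registered non-profit, so (c) is unavailable.
Exception (d): a Small Lessor Declaration is on file; aggregate throughput is 3,420 units, under the 3,470 units limit — every condition holds. But applying paragraphs (g)–(k): (g) is triggered — the coverage ratio is 85%, less than the 89% limit. (h) would limit (g) — the space is let for business use — but (i) sets (h) aside: (i) operates against (h): a current Schedule B Declaration is held. (j) is not triggered (the Provisional Exemption Letter is not current), so (i) stands. Exception (d) does not apply.
None of the exceptions is available; § 79.9 applies in full.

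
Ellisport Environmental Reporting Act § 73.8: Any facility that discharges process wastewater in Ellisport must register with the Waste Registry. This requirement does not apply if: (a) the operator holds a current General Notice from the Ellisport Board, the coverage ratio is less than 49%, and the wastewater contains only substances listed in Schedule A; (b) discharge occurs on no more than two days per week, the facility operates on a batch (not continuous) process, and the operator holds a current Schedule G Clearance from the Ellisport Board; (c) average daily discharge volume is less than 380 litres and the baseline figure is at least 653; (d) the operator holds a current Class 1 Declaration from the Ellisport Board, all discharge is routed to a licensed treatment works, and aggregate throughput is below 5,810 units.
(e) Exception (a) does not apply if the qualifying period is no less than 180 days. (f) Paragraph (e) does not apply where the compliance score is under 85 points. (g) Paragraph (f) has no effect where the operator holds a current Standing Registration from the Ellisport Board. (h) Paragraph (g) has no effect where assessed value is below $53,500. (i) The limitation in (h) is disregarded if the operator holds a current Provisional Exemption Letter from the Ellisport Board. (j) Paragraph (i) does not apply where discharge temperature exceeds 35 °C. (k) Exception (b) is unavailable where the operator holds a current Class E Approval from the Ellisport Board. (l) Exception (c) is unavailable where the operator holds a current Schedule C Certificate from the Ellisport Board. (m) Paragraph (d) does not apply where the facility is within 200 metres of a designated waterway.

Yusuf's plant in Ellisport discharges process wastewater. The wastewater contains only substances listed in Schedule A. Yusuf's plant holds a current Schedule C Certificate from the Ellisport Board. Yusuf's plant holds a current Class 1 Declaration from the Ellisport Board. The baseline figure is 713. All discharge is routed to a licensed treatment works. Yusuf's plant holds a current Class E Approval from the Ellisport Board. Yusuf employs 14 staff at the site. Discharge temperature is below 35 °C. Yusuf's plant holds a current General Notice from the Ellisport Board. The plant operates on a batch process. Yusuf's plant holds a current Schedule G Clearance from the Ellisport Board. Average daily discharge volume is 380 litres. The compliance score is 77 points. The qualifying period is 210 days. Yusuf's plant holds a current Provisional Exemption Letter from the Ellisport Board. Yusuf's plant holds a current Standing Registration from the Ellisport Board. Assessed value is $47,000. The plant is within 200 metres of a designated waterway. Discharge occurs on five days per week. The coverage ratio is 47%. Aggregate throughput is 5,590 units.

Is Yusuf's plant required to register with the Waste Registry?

Exception (a)'s conditions are all satisfied: a current General Notice is held; the coverage ratio is 47%, less than the 49% limit; the wastewater is Schedule-A-only. Turning to paragraphs (e)–(j): (e) operates against (a): the qualifying period is 210 days, meeting the 180 days threshold. (f) would limit (e) — the compliance score is 77 points, under the 85 points limit — but (g) sets (f) aside: (g) operates — a current Standing Registration is held. (h) is engaged (assessed value is $47,000, below the $53,500 limit), but is displaced by (i): (i) operates against (h): a current Provisional Exemption Letter is held. (j) is not engaged (discharge temperature is below 35 °C), so (i) stands. Exception (a) does not apply.
Exception (b) fails — discharge occurs on five days per week.
Exception (c) requires that average daily discharge volume is less than 380 litres; but average daily discharge volume is 380 litres, not less than 380 litres, so (c) is unavailable.
All of (d)'s requirements are met (a current Class 1 Declaration is held; discharge is routed to a licensed treatment works; aggregate throughput is 5,590 units, below the 5,810 units limit). However, paragraph (m) must be considered: (m) operates — the plant is within 200 m of a designated waterway. (d) is therefore removed.
No exception is made out. Yusuf's plant falls within the general rule.

Yes — Yusuf's plant must register with the Waste Registry.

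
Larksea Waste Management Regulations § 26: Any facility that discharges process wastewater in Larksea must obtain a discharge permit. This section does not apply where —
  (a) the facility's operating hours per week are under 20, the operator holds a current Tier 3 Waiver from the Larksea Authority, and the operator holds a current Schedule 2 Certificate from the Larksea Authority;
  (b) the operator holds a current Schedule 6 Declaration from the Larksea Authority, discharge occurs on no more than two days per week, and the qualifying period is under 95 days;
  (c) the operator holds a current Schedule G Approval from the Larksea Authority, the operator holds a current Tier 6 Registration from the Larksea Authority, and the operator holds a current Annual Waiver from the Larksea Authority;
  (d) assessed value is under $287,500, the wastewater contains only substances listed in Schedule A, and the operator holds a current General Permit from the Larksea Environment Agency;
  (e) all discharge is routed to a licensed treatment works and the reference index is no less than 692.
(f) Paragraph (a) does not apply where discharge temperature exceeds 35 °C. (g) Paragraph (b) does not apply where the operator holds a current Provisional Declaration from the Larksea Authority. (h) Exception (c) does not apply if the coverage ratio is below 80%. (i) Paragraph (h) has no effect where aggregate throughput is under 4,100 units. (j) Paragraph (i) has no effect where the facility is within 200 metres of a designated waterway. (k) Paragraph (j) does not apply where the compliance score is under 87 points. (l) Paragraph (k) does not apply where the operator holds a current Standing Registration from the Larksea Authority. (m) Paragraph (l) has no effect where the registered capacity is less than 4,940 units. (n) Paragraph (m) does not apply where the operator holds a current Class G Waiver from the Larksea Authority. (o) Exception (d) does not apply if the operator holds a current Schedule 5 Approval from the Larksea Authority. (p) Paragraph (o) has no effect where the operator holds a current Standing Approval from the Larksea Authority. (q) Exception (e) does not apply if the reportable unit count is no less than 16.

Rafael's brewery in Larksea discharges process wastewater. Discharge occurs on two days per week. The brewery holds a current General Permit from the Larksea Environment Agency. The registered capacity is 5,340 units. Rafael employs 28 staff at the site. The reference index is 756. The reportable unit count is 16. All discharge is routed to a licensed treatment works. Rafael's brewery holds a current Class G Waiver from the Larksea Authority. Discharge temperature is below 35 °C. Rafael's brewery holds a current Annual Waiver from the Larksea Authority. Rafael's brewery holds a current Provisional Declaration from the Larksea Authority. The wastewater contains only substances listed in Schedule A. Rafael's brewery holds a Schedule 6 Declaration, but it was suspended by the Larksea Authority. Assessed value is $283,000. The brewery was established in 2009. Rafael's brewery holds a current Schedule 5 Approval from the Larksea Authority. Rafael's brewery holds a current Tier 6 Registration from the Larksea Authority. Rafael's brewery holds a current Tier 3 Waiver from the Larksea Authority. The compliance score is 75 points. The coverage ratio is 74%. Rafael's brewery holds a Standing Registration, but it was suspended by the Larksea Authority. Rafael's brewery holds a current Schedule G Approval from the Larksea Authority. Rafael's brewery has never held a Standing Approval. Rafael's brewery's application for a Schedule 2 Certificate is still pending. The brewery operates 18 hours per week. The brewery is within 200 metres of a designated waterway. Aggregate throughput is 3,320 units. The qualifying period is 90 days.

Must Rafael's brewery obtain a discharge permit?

No — exception (c) applies; Rafael's brewery is not required to obtain a discharge permit.

Exception (a) does not apply: no current Schedule 2 Certificate is held.
Exception (b) requires that the operator holds a current Schedule 6 Declaration from the Larksea Authority; but the Schedule 6 Declaration is not current, so (b) is unavailable.
Exception (c): a current Schedule G Approval is held; a current Tier 6 Registration is held; a current Annual Waiver is held — every condition holds. Applying paragraphs (h)–(n): (h) would limit (c) — the coverage ratio is 74%, below the 80% limit — but (i) sets (h) aside: (i) operates against (h): aggregate throughput is 3,320 units, under the 4,100 units limit. (j) would limit (i) — the brewery is within 200 m of a designated waterway — but (k) sets (j) aside: (k) operates against (j): the compliance score is 75 points, under the 87 points limit. (l), which would lift (k), does not operate here — no current Standing Registration is held. So (c) applies.
Exception (d)'s conditions are all satisfied: assessed value is $283,000, under the $287,500 limit; the wastewater is Schedule-A-only; a current General Permit is held. Turning to paragraphs (o)–(p): (o) operates — a current Schedule 5 Approval is held. (p), which would lift (o), does not operate here — no current Standing Approval is held. So (d) is unavailable.
All of (e)'s requirements are met (discharge is routed to a licensed treatment works; the reference index is 756, meeting the 692 threshold). Turning to paragraph (q): (q) operates against (e): the reportable unit count is 16, meeting the 16 threshold. Exception (e) does not apply.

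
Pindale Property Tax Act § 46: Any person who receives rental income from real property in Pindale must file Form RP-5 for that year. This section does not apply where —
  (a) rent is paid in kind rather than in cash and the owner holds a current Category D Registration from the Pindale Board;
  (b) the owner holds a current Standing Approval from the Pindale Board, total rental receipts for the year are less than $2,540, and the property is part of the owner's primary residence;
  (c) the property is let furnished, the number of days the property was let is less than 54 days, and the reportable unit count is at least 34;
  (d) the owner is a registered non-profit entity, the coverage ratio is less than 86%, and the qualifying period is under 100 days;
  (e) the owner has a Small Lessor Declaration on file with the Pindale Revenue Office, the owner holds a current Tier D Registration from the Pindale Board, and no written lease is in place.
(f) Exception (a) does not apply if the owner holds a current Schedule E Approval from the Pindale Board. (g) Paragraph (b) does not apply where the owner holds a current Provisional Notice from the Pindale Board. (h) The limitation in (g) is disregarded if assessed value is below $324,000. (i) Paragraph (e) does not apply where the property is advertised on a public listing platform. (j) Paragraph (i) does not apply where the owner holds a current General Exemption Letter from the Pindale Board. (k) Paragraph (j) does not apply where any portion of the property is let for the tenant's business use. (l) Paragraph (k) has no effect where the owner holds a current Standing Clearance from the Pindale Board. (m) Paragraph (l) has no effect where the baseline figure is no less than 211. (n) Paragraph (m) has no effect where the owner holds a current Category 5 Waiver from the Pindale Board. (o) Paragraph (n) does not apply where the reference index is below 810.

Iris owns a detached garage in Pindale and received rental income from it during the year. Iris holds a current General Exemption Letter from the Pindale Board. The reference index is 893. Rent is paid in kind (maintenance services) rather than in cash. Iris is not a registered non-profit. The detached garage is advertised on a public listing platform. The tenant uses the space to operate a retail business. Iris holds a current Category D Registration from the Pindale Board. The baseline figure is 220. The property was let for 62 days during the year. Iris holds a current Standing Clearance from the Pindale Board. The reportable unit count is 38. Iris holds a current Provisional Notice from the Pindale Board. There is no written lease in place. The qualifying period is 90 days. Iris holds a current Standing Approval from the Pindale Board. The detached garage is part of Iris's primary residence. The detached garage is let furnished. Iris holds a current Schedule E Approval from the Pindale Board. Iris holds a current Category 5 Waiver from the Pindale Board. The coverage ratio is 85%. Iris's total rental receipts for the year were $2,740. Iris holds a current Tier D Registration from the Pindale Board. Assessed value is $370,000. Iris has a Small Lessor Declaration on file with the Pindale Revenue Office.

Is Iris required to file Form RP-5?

No — exception (e) applies; Iris is not required to file Form RP-5.

Exception (a)'s conditions are all satisfied: rent is paid in kind; a current Category D Registration is held. Turning to paragraph (f): (f) is engaged — a current Schedule E Approval is held. So (a) is unavailable.
Exception (b) does not apply: total rental receipts for the year are $2,740, not less than $2,540.
Exception (c) does not apply: the number of days the property was let is 62 days, not less than 54 days.
Exception (d) does not apply: Iris is not a registered non-profit.
Exception (e): a Small Lessor Declaration is on file; a current Tier D Registration is held; there is no written lease — every condition holds. Applying paragraphs (i)–(o): (i) would limit (e) — the property is publicly advertised — but (j) sets (i) aside: (j) operates against (i): a current General Exemption Letter is held. (k) is triggered (the space is let for business use), but is overridden by (l): (l) is engaged — a current Standing Clearance is held. (m) operates (the baseline figure is 220, meeting the 211 threshold), but is displaced by (n): (n) is engaged — a current Category 5 Waiver is held. (o) is not engaged (the reference index is 893, not below 810), so (n) stands. So (e) applies.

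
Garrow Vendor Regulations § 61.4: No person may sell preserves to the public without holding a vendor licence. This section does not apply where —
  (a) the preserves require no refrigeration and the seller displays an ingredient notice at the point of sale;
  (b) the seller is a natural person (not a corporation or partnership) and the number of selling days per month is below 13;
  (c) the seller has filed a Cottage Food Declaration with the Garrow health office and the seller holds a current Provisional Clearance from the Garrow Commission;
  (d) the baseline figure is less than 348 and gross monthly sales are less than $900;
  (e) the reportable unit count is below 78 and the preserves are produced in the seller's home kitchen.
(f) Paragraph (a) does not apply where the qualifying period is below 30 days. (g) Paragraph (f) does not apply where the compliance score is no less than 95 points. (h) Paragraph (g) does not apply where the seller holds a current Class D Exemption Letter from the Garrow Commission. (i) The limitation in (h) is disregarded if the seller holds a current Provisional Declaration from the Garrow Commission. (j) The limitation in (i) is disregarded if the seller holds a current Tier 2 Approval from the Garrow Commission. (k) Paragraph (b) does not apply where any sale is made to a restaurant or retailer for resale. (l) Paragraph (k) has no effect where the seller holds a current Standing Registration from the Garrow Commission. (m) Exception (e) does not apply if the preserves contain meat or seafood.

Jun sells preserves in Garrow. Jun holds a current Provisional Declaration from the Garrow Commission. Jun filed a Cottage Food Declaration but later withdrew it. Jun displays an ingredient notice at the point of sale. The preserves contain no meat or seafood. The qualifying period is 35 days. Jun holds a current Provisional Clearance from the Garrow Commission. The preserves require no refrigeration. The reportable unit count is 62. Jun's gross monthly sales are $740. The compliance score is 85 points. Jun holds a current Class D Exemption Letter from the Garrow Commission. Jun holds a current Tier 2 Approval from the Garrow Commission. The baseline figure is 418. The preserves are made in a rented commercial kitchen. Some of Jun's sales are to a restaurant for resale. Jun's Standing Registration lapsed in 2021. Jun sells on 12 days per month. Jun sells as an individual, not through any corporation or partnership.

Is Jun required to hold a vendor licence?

No — exception (a) applies; Jun is not required to hold a vendor licence.

Exception (a): the preserves are shelf-stable; an ingredient notice is displayed — every condition holds. Considering the limiting provisions: (f), which would limit (a), is not engaged: the qualifying period is 35 days, not below 30 days. Exception (a) stands.
Exception (b) is satisfied on its face — the seller is a natural person; the number of selling days per month is 12, below the 13 limit. But applying paragraphs (k)–(l): (k) operates against (b): some sales are to a restaurant for resale. (l), which would lift (k), is not triggered — the Standing Registration is not current. Exception (b) does not apply.
Exception (c) does not apply: the Cottage Food Declaration was withdrawn.
Exception (d) fails — the baseline figure is 418, not less than 348.
Exception (e) does not apply: the preserves are made in a commercial kitchen, not a home kitchen.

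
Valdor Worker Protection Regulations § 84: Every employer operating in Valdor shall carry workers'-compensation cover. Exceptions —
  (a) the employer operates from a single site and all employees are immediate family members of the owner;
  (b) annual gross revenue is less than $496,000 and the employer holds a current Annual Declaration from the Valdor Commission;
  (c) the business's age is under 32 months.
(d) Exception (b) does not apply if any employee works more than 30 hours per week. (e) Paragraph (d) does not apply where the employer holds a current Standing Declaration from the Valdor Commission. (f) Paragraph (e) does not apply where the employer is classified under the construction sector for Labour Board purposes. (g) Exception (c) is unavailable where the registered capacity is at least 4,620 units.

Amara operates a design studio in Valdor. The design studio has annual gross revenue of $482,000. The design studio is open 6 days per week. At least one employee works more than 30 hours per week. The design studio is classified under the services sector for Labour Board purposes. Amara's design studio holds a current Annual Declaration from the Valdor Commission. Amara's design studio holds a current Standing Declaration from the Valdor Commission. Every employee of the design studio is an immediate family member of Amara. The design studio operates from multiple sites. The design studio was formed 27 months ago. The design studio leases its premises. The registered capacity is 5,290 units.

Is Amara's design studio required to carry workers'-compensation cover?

No — exception (b) applies; Amara's design studio is not required to carry workers'-compensation cover.

Exception (a) requires that the employer operates from a single site; but the employer operates from multiple sites, so (a) is unavailable.
Exception (b)'s conditions are all satisfied: annual gross revenue is $482,000, less than the $496,000 limit; a current Annual Declaration is held. Under paragraphs (d)–(f): (d) would limit (b) — at least one employee exceeds 30 hours/week — but (e) sets (d) aside: (e) is triggered — a current Standing Declaration is held. (f), which would lift (e), is not engaged — the design studio is classified under the services sector. (b) remains available.
All of (c)'s requirements are met (the business's age is 27 months, under the 32 months limit). But: (g) is triggered — the registered capacity is 5,290 units, meeting the 4,620 units threshold. So (c) is unavailable.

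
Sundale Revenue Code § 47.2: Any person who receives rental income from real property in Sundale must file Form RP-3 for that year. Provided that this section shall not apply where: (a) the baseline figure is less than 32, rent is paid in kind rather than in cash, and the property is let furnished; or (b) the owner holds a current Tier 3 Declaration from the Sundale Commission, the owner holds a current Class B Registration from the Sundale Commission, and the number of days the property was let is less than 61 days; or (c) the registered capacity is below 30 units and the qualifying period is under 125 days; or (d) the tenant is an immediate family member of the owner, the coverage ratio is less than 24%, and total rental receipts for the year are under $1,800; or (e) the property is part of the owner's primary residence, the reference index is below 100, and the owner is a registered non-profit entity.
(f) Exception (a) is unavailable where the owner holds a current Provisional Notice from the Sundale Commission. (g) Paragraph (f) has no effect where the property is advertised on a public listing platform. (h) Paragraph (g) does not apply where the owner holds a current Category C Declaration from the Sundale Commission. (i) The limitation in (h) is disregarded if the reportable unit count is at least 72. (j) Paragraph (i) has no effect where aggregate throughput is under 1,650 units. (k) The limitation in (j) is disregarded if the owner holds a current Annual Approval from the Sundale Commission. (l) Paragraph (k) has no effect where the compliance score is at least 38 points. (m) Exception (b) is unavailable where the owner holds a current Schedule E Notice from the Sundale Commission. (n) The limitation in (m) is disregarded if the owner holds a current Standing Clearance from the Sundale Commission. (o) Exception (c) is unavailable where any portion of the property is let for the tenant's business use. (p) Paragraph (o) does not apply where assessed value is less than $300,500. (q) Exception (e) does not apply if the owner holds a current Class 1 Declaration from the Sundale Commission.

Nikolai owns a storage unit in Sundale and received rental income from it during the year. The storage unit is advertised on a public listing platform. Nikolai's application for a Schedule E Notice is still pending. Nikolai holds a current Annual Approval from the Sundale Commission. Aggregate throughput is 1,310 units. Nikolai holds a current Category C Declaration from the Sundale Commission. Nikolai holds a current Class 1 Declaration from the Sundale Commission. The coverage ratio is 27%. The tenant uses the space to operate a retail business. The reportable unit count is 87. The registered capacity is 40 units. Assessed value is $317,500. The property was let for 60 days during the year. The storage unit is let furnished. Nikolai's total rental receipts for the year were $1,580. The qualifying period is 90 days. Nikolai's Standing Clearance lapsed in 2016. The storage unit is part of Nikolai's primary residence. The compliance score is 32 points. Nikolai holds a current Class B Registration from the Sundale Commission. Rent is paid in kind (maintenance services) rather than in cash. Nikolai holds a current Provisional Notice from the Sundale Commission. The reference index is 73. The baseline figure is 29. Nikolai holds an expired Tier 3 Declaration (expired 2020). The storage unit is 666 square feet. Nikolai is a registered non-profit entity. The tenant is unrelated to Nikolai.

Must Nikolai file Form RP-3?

No — exception (a) applies; Nikolai is not required to file Form RP-3.

Exception (a): the baseline figure is 29, less than the 32 limit; rent is paid in kind; the property is let furnished — every condition holds. Considering the limiting provisions: (f) would limit (a) — a current Provisional Notice is held — but (g) sets (f) aside: (g) applies — the property is publicly advertised. (h) is triggered (a current Category C Declaration is held), but is itself disapplied by (i): (i) is triggered — the reportable unit count is 87, meeting the 72 threshold. (j) applies (aggregate throughput is 1,310 units, under the 1,650 units limit), but is overridden by (k): (k) is triggered — a current Annual Approval is held. (l), which would lift (k), is not engaged — the compliance score is 32 points, short of 38 points. (a) remains available.
Exception (b) fails — there is no Tier 3 Declaration in force.
Exception (c) does not apply: the registered capacity is 40 units, not below 30 units.
Exception (d) requires that the tenant is an immediate family member of the owner; but the tenant is unrelated to the owner, so (d) is unavailable.
Exception (e) is satisfied on its face — the storage unit is part of the primary residence; the reference index is 73, below the 100 limit; Nikolai is a registered non-profit. But: (q) applies — a current Class 1 Declaration is held. Exception (e) does not apply.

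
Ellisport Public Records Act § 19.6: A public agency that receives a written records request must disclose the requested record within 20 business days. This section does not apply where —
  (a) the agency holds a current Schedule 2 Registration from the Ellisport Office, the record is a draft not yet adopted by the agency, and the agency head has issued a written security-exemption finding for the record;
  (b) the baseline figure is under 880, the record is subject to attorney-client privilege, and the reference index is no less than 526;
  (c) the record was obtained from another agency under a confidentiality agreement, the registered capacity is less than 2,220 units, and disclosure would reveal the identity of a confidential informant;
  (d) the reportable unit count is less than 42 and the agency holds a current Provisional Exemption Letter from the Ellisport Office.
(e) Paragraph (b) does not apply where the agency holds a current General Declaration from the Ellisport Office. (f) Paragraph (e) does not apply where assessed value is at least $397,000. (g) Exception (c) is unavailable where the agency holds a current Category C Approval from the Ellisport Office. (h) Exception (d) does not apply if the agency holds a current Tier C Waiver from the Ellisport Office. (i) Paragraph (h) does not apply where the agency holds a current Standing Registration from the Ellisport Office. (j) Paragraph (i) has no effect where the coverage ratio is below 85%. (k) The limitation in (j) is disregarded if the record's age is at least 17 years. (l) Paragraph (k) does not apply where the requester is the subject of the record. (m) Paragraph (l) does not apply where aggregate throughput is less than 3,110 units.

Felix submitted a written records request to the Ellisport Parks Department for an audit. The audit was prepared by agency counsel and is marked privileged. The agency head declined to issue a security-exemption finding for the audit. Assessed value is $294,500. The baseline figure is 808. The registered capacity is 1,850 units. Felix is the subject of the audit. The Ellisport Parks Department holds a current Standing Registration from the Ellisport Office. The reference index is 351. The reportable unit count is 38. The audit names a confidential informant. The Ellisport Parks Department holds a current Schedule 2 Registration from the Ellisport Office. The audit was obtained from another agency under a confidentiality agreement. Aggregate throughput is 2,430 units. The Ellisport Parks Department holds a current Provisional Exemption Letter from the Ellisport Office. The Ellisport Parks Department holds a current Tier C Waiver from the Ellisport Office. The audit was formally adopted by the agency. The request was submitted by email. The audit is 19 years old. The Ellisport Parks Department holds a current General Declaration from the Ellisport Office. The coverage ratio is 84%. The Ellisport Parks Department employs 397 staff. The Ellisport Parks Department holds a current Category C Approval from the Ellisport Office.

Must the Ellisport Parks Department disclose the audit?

Exception (a) does not apply: the audit has been formally adopted.
Exception (b) fails — the reference index is 351, short of 526.
Exception (c): the audit was obtained under a confidentiality agreement; the registered capacity is 1,850 units, less than the 2,220 units limit; the audit names a confidential informant — every condition holds. Turning to paragraph (g): (g) operates — a current Category C Approval is held. (c) is therefore removed.
Exception (d)'s conditions are all satisfied: the reportable unit count is 38, less than the 42 limit; a current Provisional Exemption Letter is held. As to paragraphs (h)–(m): (h) operates (a current Tier C Waiver is held), but yields to (i): (i) operates against (h): a current Standing Registration is held. (j) applies (the coverage ratio is 84%, below the 85% limit), but is displaced by (k): (k) applies — the record's age is 19 years, meeting the 17 years threshold. (l) is triggered (Felix is the subject of the audit), but is displaced by (m): (m) operates against (l): aggregate throughput is 2,430 units, less than the 3,110 units limit. So (d) applies.

No — exception (d) applies; the Ellisport Parks Department is not required to disclose the audit.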